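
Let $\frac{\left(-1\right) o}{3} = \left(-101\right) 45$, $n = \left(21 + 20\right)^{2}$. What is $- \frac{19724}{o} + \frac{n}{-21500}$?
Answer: $- \frac{89397287}{58630500} \approx -1.5248$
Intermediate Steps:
$n = 1681$ ($n = 41^{2} = 1681$)
$o = 13635$ ($o = - 3 \left(\left(-101\right) 45\right) = \left(-3\right) \left(-4545\right) = 13635$)
$- \frac{19724}{o} + \frac{n}{-21500} = - \frac{19724}{13635} + \frac{1681}{-21500} = \left(-19724\right) \frac{1}{13635} + 1681 \left(- \frac{1}{21500}\right) = - \frac{19724}{13635} - \frac{1681}{21500} = - \frac{89397287}{58630500}$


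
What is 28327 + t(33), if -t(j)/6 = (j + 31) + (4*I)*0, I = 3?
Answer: 27943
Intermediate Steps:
t(j) = -186 - 6*j (t(j) = -6*((j + 31) + (4*3)*0) = -6*((31 + j) + 12*0) = -6*((31 + j) + 0) = -6*(31 + j) = -186 - 6*j)
28327 + t(33) = 28327 + (-186 - 6*33) = 28327 + (-186 - 198) = 28327 - 384 = 27943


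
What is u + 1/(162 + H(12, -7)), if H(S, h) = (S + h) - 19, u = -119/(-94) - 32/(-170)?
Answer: 863801/591260 ≈ 1.4609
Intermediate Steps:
u = 11619/7990 (u = -119*(-1/94) - 32*(-1/170) = 119/94 + 16/85 = 11619/7990 ≈ 1.4542)
H(S, h) = -19 + S + h
u + 1/(162 + H(12, -7)) = 11619/7990 + 1/(162 + (-19 + 12 - 7)) = 11619/7990 + 1/(162 - 14) = 11619/7990 + 1/148 = 863801/591260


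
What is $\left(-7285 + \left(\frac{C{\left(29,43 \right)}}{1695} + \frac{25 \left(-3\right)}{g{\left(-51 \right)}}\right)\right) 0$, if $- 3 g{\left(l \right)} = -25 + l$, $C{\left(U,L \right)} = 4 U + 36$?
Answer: $0$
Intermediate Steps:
$C{\left(U,L \right)} = 36 + 4 U$
$g{\left(l \right)} = \frac{25}{3} - \frac{l}{3}$ ($g{\left(l \right)} = - \frac{-25 + l}{3} = \frac{25}{3} - \frac{l}{3}$)
$\left(-7285 + \left(\frac{C{\left(29,43 \right)}}{1695} + \frac{25 \left(-3\right)}{g{\left(-51 \right)}}\right)\right) 0 = \left(-7285 + \left(\frac{36 + 4 \cdot 29}{1695} + \frac{25 \left(-3\right)}{\frac{25}{3} - -17}\right)\right) 0 = \left(-7285 + \left(\left(36 + 116\right) \frac{1}{1695} - \frac{75}{\frac{25}{3} + 17}\right)\right) 0 = \left(-7285 + \left(152 \cdot \frac{1}{1695} - \frac{75}{\frac{76}{3}}\right)\right) 0 = \left(-7285 + \left(\frac{152}{1695} - \frac{225}{76}\right)\right) 0 = \left(-7285 - \frac{369823}{128820}\right) 0 = \left(- \frac{938823523}{128820}\right) 0 = 0$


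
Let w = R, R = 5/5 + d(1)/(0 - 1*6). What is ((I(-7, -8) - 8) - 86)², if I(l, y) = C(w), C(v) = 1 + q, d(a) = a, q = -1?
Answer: 8836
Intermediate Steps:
R = ⅚ (R = 5/5 + 1/(0 - 1*6) = 5*(⅕) + 1/(0 - 6) = 1 + 1/(-6) = 1 + 1*(-⅙) = 1 - ⅙ = ⅚ ≈ 0.83333)
w = ⅚ ≈ 0.83333
C(v) = 0 (C(v) = 1 - 1 = 0)
I(l, y) = 0
((I(-7, -8) - 8) - 86)² = ((0 - 8) - 86)² = (-8 - 86)² = (-94)² = 8836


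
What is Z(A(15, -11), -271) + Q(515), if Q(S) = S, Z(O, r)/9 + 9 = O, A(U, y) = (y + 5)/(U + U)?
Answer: 2161/5 ≈ 432.20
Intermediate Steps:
A(U, y) = (5 + y)/(2*U) (A(U, y) = (5 + y)/((2*U)) = (5 + y)*(1/(2*U)) = (5 + y)/(2*U))
Z(O, r) = -81 + 9*O
Z(A(15, -11), -271) + Q(515) = (-81 + 9*((½)*(5 - 11)/15)) + 515 = (-81 + 9*((½)*(1/15)*(-6))) + 515 = (-81 + 9*(-⅕)) + 515 = (-81 - 9/5) + 515 = -414/5 + 515 = 2161/5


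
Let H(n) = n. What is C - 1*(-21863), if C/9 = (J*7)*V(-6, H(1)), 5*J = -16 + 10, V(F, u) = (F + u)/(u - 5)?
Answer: 43537/2 ≈ 21769.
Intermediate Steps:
V(F, u) = (F + u)/(-5 + u)
J = -6/5 (J = (-16 + 10)/5 = (1/5)*(-6) = -6/5 ≈ -1.2000)
C = -189/2 (C = 9*((-6/5*7)*((-6 + 1)/(-5 + 1))) = 9*(-42*(-5)/(5*(-4))) = 9*(-(-21)*(-5)/10) = 9*(-42/5*5/4) = 9*(-21/2) = -189/2 ≈ -94.500)
C - 1*(-21863) = -189/2 - 1*(-21863) = -189/2 + 21863 = 43537/2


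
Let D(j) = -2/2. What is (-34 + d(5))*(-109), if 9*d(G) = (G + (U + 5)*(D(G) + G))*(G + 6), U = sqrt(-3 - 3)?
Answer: 3379/9 - 4796*I*sqrt(6)/9 ≈ 375.44 - 1305.3*I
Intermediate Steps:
D(j) = -1 (D(j) = -2*1/2 = -1)
U = I*sqrt(6) (U = sqrt(-6) = I*sqrt(6) ≈ 2.4495*I)
d(G) = (6 + G)*(G + (-1 + G)*(5 + I*sqrt(6)))/9 (d(G) = ((G + (I*sqrt(6) + 5)*(-1 + G))*(G + 6))/9 = ((G + (5 + I*sqrt(6))*(-1 + G))*(6 + G))/9 = ((G + (-1 + G)*(5 + I*sqrt(6)))*(6 + G))/9 = ((6 + G)*(G + (-1 + G)*(5 + I*sqrt(6))))/9 = (6 + G)*(G + (-1 + G)*(5 + I*sqrt(6)))/9)
(-34 + d(5))*(-109) = (-34 + (-10/3 + (2/3)*5**2 + (31/9)*5 - 2*I*sqrt(6)/3 + (1/9)*I*sqrt(6)*5**2 + (5/9)*I*5*sqrt(6)))*(-109) = (-34 + (-10/3 + (2/3)*25 + 155/9 - 2*I*sqrt(6)/3 + (1/9)*I*sqrt(6)*25 + 25*I*sqrt(6)/9))*(-109) = (-34 + (-10/3 + 50/3 + 155/9 - 2*I*sqrt(6)/3 + 25*I*sqrt(6)/9 + 25*I*sqrt(6)/9))*(-109) = (-34 + (275/9 + 44*I*sqrt(6)/9))*(-109) = (-31/9 + 44*I*sqrt(6)/9)*(-109) = 3379/9 - 4796*I*sqrt(6)/9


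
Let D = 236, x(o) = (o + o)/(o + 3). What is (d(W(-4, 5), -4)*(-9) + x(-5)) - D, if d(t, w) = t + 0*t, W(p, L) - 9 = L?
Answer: -357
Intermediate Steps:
W(p, L) = 9 + L
x(o) = 2*o/(3 + o) (x(o) = (2*o)/(3 + o) = 2*o/(3 + o))
d(t, w) = t (d(t, w) = t + 0 = t)
(d(W(-4, 5), -4)*(-9) + x(-5)) - D = ((9 + 5)*(-9) + 2*(-5)/(3 - 5)) - 1*236 = (14*(-9) + 2*(-5)/(-2)) - 236 = (-126 + 2*(-5)*(-½)) - 236 = (-126 + 5) - 236 = -121 - 236 = -357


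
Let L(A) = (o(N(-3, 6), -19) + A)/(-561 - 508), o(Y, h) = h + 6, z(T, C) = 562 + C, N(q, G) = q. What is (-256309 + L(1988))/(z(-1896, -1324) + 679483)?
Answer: -273996296/725552749 ≈ -0.37764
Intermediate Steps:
o(Y, h) = 6 + h
L(A) = 13/1069 - A/1069 (L(A) = ((6 - 19) + A)/(-561 - 508) = (-13 + A)/(-1069) = (-13 + A)*(-1/1069) = 13/1069 - A/1069)
(-256309 + L(1988))/(z(-1896, -1324) + 679483) = (-256309 + (13/1069 - 1/1069*1988))/((562 - 1324) + 679483) = (-256309 + (13/1069 - 1988/1069))/(-762 + 679483) = (-256309 - 1975/1069)/678721 = -273996296/1069*1/678721 = -273996296/725552749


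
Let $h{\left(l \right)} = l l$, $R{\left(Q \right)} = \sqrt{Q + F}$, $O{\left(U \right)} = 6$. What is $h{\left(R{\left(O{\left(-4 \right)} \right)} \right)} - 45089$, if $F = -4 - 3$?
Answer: $-45090$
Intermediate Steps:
$F = -7$ ($F = -4 - 3 = -7$)
$R{\left(Q \right)} = \sqrt{-7 + Q}$ ($R{\left(Q \right)} = \sqrt{Q - 7} = \sqrt{-7 + Q}$)
$h{\left(l \right)} = l^{2}$
$h{\left(R{\left(O{\left(-4 \right)} \right)} \right)} - 45089 = \left(\sqrt{-7 + 6}\right)^{2} - 45089 = \left(\sqrt{-1}\right)^{2} - 45089 = i^{2} - 45089 = -1 - 45089 = -45090$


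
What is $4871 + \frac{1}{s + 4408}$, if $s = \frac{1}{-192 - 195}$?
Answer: $\frac{8309414932}{1705895} \approx 4871.0$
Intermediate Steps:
$s = - \frac{1}{387}$ ($s = \frac{1}{-387} = - \frac{1}{387} \approx -0.002584$)
$4871 + \frac{1}{s + 4408} = 4871 + \frac{1}{- \frac{1}{387} + 4408} = 4871 + \frac{1}{\frac{1705895}{387}} = 4871 + \frac{387}{1705895} = \frac{8309414932}{1705895}$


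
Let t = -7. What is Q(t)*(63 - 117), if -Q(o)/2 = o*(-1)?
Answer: 756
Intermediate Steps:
Q(o) = 2*o (Q(o) = -2*o*(-1) = -(-2)*o = 2*o)
Q(t)*(63 - 117) = (2*(-7))*(63 - 117) = -14*(-54) = 756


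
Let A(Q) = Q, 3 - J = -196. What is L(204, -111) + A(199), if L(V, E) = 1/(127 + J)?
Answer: 64875/326 ≈ 199.00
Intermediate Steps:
J = 199 (J = 3 - 1*(-196) = 3 + 196 = 199)
L(V, E) = 1/326 (L(V, E) = 1/(127 + 199) = 1/326)
L(204, -111) + A(199) = 1/326 + 199 = 64875/326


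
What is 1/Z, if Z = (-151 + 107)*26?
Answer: -1/1144 ≈ -0.00087413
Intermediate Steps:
Z = -1144 (Z = -44*26 = -1144)
1/Z = 1/(-1144) = -1/1144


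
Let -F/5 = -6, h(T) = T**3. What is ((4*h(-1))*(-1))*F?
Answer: 120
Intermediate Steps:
F = 30 (F = -5*(-6) = 30)
((4*h(-1))*(-1))*F = ((4*(-1)**3)*(-1))*30 = ((4*(-1))*(-1))*30 = -4*(-1)*30 = 4*30 = 120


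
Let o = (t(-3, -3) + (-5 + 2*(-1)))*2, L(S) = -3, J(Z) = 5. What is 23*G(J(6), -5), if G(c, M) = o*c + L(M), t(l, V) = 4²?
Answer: 2001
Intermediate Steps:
t(l, V) = 16
o = 18 (o = (16 + (-5 + 2*(-1)))*2 = (16 + (-5 - 2))*2 = (16 - 7)*2 = 9*2 = 18)
G(c, M) = -3 + 18*c (G(c, M) = 18*c - 3 = -3 + 18*c)
23*G(J(6), -5) = 23*(-3 + 18*5) = 23*(-3 + 90) = 23*87 = 2001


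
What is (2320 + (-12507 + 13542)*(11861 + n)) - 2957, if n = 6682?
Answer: 19191368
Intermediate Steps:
(2320 + (-12507 + 13542)*(11861 + n)) - 2957 = (2320 + (-12507 + 13542)*(11861 + 6682)) - 2957 = (2320 + 1035*18543) - 2957 = (2320 + 19192005) - 2957 = 19194325 - 2957 = 19191368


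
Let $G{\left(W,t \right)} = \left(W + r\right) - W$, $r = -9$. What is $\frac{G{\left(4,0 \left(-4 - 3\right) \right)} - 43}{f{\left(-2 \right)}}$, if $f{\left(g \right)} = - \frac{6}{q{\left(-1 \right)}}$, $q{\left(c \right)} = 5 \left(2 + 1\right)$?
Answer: $130$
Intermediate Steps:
$q{\left(c \right)} = 15$ ($q{\left(c \right)} = 5 \cdot 3 = 15$)
$f{\left(g \right)} = - \frac{2}{5}$ ($f{\left(g \right)} = - \frac{6}{15} = \left(-6\right) \frac{1}{15} = - \frac{2}{5}$)
$G{\left(W,t \right)} = -9$ ($G{\left(W,t \right)} = \left(W - 9\right) - W = \left(-9 + W\right) - W = -9$)
$\frac{G{\left(4,0 \left(-4 - 3\right) \right)} - 43}{f{\left(-2 \right)}} = \frac{-9 - 43}{- \frac{2}{5}} = \left(-52\right) \left(- \frac{5}{2}\right) = 130$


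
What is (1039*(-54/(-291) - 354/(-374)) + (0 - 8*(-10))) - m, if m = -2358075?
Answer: 42795909410/18139 ≈ 2.3593e+6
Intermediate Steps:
(1039*(-54/(-291) - 354/(-374)) + (0 - 8*(-10))) - m = (1039*(-54/(-291) - 354/(-374)) + (0 - 8*(-10))) - 1*(-2358075) = (1039*(-54*(-1/291) - 354*(-1/374)) + (0 + 80)) + 2358075 = (1039*(18/97 + 177/187) + 80) + 2358075 = (1039*(20535/18139) + 80) + 2358075 = (21335865/18139 + 80) + 2358075 = 22786985/18139 + 2358075 = 42795909410/18139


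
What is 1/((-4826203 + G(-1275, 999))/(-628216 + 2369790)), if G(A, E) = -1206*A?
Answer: -1741574/3288553 ≈ -0.52959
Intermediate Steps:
1/((-4826203 + G(-1275, 999))/(-628216 + 2369790)) = 1/((-4826203 - 1206*(-1275))/(-628216 + 2369790)) = 1/((-4826203 + 1537650)/1741574) = 1/(-3288553*1/1741574) = 1/(-3288553/1741574) = -1741574/3288553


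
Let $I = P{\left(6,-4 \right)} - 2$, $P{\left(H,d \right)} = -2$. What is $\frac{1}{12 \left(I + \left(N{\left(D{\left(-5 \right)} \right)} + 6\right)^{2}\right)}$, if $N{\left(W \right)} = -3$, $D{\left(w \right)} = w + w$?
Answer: $\frac{1}{60} \approx 0.016667$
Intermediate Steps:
$D{\left(w \right)} = 2 w$
$I = -4$ ($I = -2 - 2 = -4$)
$\frac{1}{12 \left(I + \left(N{\left(D{\left(-5 \right)} \right)} + 6\right)^{2}\right)} = \frac{1}{12 \left(-4 + \left(-3 + 6\right)^{2}\right)} = \frac{1}{12 \left(-4 + 3^{2}\right)} = \frac{1}{12 \left(-4 + 9\right)} = \frac{1}{12 \cdot 5} = \frac{1}{60}$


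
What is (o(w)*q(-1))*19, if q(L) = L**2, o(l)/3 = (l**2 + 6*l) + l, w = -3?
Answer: -684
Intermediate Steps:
o(l) = 3*l**2 + 21*l (o(l) = 3*((l**2 + 6*l) + l) = 3*(l**2 + 7*l) = 3*l**2 + 21*l)
(o(w)*q(-1))*19 = ((3*(-3)*(7 - 3))*(-1)**2)*19 = ((3*(-3)*4)*1)*19 = -36*1*19 = -36*19 = -684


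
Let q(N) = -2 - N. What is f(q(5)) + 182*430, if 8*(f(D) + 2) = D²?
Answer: 626113/8 ≈ 78264.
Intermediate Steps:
f(D) = -2 + D²/8
f(q(5)) + 182*430 = (-2 + (-2 - 1*5)²/8) + 182*430 = (-2 + (-2 - 5)²/8) + 78260 = (-2 + (⅛)*(-7)²) + 78260 = (-2 + (⅛)*49) + 78260 = (-2 + 49/8) + 78260 = 33/8 + 78260 = 626113/8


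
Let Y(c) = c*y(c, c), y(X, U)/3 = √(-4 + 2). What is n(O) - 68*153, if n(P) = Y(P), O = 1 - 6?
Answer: -10404 - 15*I*√2 ≈ -10404.0 - 21.213*I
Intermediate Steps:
y(X, U) = 3*I*√2 (y(X, U) = 3*√(-4 + 2) = 3*√(-2) = 3*(I*√2) = 3*I*√2)
O = -5
Y(c) = 3*I*c*√2 (Y(c) = c*(3*I*√2) = 3*I*c*√2)
n(P) = 3*I*P*√2
n(O) - 68*153 = 3*I*(-5)*√2 - 68*153 = -15*I*√2 - 10404 = -10404 - 15*I*√2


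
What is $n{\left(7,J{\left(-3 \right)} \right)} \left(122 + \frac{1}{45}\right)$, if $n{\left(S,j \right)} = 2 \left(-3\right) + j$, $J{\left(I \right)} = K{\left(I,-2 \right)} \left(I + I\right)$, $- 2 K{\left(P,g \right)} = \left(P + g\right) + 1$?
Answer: $- \frac{10982}{5} \approx -2196.4$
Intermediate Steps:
$K{\left(P,g \right)} = - \frac{1}{2} - \frac{P}{2} - \frac{g}{2}$ ($K{\left(P,g \right)} = - \frac{\left(P + g\right) + 1}{2} = - \frac{1 + P + g}{2} = - \frac{1}{2} - \frac{P}{2} - \frac{g}{2}$)
$J{\left(I \right)} = 2 I \left(\frac{1}{2} - \frac{I}{2}\right)$ ($J{\left(I \right)} = \left(- \frac{1}{2} - \frac{I}{2} - -1\right) \left(I + I\right) = \left(- \frac{1}{2} - \frac{I}{2} + 1\right) 2 I = \left(\frac{1}{2} - \frac{I}{2}\right) 2 I = 2 I \left(\frac{1}{2} - \frac{I}{2}\right)$)
$n{\left(S,j \right)} = -6 + j$
$n{\left(7,J{\left(-3 \right)} \right)} \left(122 + \frac{1}{45}\right) = \left(-6 - 3 \left(1 - -3\right)\right) \left(122 + \frac{1}{45}\right) = \left(-6 - 3 \left(1 + 3\right)\right) \left(122 + \frac{1}{45}\right) = \left(-6 - 12\right) \frac{5491}{45} = \left(-18\right) \frac{5491}{45} = - \frac{10982}{5}$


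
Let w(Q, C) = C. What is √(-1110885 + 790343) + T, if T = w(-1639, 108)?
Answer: 108 + I*√320542 ≈ 108.0 + 566.16*I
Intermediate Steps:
T = 108
√(-1110885 + 790343) + T = √(-1110885 + 790343) + 108 = √(-320542) + 108 = I*√320542 + 108 = 108 + I*√320542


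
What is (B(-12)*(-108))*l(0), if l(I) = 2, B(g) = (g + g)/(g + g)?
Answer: -216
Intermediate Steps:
B(g) = 1 (B(g) = (2*g)/((2*g)) = (2*g)*(1/(2*g)) = 1)
(B(-12)*(-108))*l(0) = (1*(-108))*2 = -108*2 = -216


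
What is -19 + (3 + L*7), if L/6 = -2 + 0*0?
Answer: -100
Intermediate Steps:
L = -12 (L = 6*(-2 + 0*0) = 6*(-2 + 0) = 6*(-2) = -12)
-19 + (3 + L*7) = -19 + (3 - 12*7) = -19 + (3 - 84) = -19 - 81 = -100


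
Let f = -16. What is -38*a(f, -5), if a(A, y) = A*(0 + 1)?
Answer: 608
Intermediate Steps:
a(A, y) = A (a(A, y) = A*1 = A)
-38*a(f, -5) = -38*(-16) = 608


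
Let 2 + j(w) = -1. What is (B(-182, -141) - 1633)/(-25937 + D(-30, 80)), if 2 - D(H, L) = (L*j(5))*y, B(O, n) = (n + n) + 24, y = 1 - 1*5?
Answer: 1891/26895 ≈ 0.070310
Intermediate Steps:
y = -4 (y = 1 - 5 = -4)
j(w) = -3 (j(w) = -2 - 1 = -3)
B(O, n) = 24 + 2*n (B(O, n) = 2*n + 24 = 24 + 2*n)
D(H, L) = 2 - 12*L (D(H, L) = 2 - L*(-3)*(-4) = 2 - (-3*L)*(-4) = 2 - 12*L)
(B(-182, -141) - 1633)/(-25937 + D(-30, 80)) = ((24 + 2*(-141)) - 1633)/(-25937 + (2 - 12*80)) = ((24 - 282) - 1633)/(-25937 + (2 - 960)) = (-258 - 1633)/(-25937 - 958) = -1891/(-26895) = -1891*(-1/26895) = 1891/26895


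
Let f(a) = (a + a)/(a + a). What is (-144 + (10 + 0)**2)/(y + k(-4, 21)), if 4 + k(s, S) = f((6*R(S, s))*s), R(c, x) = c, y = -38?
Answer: 44/41 ≈ 1.0732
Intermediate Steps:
f(a) = 1 (f(a) = (2*a)/((2*a)) = (2*a)*(1/(2*a)) = 1)
k(s, S) = -3 (k(s, S) = -4 + 1 = -3)
(-144 + (10 + 0)**2)/(y + k(-4, 21)) = (-144 + (10 + 0)**2)/(-38 - 3) = (-144 + 10**2)/(-41) = (-144 + 100)*(-1/41) = -44*(-1/41) = 44/41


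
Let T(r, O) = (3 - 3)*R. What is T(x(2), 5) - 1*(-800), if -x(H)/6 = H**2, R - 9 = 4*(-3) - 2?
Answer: 800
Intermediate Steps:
R = -5 (R = 9 + (4*(-3) - 2) = 9 + (-12 - 2) = 9 - 14 = -5)
x(H) = -6*H**2
T(r, O) = 0 (T(r, O) = (3 - 3)*(-5) = 0*(-5) = 0)
T(x(2), 5) - 1*(-800) = 0 - 1*(-800) = 0 + 800 = 800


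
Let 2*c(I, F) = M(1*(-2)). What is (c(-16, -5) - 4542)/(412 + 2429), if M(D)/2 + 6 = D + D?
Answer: -4552/2841 ≈ -1.6023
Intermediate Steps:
M(D) = -12 + 4*D (M(D) = -12 + 2*(D + D) = -12 + 2*(2*D) = -12 + 4*D)
c(I, F) = -10 (c(I, F) = (-12 + 4*(1*(-2)))/2 = (-12 + 4*(-2))/2 = (-12 - 8)/2 = (1/2)*(-20) = -10)
(c(-16, -5) - 4542)/(412 + 2429) = (-10 - 4542)/(412 + 2429) = -4552/2841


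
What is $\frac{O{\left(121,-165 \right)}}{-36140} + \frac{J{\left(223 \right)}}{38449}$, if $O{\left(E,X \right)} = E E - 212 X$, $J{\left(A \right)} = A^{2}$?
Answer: $- \frac{8513213}{106888220} \approx -0.079646$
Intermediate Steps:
$O{\left(E,X \right)} = E^{2} - 212 X$
$\frac{O{\left(121,-165 \right)}}{-36140} + \frac{J{\left(223 \right)}}{38449} = \frac{121^{2} - -34980}{-36140} + \frac{223^{2}}{38449} = \left(14641 + 34980\right) \left(- \frac{1}{36140}\right) + 49729 \cdot \frac{1}{38449} = 49621 \left(- \frac{1}{36140}\right) + \frac{49729}{38449} = - \frac{3817}{2780} + \frac{49729}{38449} = - \frac{8513213}{106888220}$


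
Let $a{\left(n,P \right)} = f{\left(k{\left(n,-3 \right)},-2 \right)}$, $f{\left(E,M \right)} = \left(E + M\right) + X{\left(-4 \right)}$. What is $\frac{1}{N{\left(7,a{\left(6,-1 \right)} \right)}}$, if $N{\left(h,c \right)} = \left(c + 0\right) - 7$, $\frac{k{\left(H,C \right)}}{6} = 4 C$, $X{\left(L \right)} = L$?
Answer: $- \frac{1}{85} \approx -0.011765$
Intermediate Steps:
$k{\left(H,C \right)} = 24 C$ ($k{\left(H,C \right)} = 6 \cdot 4 C = 24 C$)
$f{\left(E,M \right)} = -4 + E + M$ ($f{\left(E,M \right)} = \left(E + M\right) - 4 = -4 + E + M$)
$a{\left(n,P \right)} = -78$ ($a{\left(n,P \right)} = -4 + 24 \left(-3\right) - 2 = -4 - 72 - 2 = -78$)
$N{\left(h,c \right)} = -7 + c$ ($N{\left(h,c \right)} = c - 7 = -7 + c$)
$\frac{1}{N{\left(7,a{\left(6,-1 \right)} \right)}} = \frac{1}{-7 - 78} = \frac{1}{-85} = - \frac{1}{85}$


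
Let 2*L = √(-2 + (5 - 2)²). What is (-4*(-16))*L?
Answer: 32*√7 ≈ 84.664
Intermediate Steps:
L = √7/2 (L = √(-2 + (5 - 2)²)/2 = √(-2 + 3²)/2 = √(-2 + 9)/2 = √7/2 ≈ 1.3229)
(-4*(-16))*L = (-4*(-16))*(√7/2) = 64*(√7/2) = 32*√7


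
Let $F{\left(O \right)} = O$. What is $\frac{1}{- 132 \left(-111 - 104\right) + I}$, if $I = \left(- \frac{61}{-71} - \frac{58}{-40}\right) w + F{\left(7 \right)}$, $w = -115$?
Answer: $\frac{284}{7986491} \approx 3.556 \cdot 10^{-5}$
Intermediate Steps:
$I = - \frac{73429}{284}$ ($I = \left(- \frac{61}{-71} - \frac{58}{-40}\right) \left(-115\right) + 7 = \left(\left(-61\right) \left(- \frac{1}{71}\right) - - \frac{29}{20}\right) \left(-115\right) + 7 = \left(\frac{61}{71} + \frac{29}{20}\right) \left(-115\right) + 7 = \frac{3279}{1420} \left(-115\right) + 7 = - \frac{75417}{284} + 7 = - \frac{73429}{284} \approx -258.55$)
$\frac{1}{- 132 \left(-111 - 104\right) + I} = \frac{1}{- 132 \left(-111 - 104\right) - \frac{73429}{284}} = \frac{1}{\left(-132\right) \left(-215\right) - \frac{73429}{284}} = \frac{1}{28380 - \frac{73429}{284}} = \frac{1}{\frac{7986491}{284}} = \frac{284}{7986491}$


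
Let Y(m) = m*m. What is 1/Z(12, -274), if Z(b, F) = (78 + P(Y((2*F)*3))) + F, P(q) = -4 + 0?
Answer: -1/200 ≈ -0.0050000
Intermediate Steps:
Y(m) = m²
P(q) = -4
Z(b, F) = 74 + F (Z(b, F) = (78 - 4) + F = 74 + F)
1/Z(12, -274) = 1/(74 - 274) = 1/(-200) = -1/200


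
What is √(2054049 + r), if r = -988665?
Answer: 6*√29594 ≈ 1032.2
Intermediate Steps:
√(2054049 + r) = √(2054049 - 988665) = √1065384 = 6*√29594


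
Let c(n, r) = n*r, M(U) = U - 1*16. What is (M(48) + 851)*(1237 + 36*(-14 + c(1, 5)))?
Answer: 806179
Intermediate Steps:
M(U) = -16 + U (M(U) = U - 16 = -16 + U)
(M(48) + 851)*(1237 + 36*(-14 + c(1, 5))) = ((-16 + 48) + 851)*(1237 + 36*(-14 + 1*5)) = (32 + 851)*(1237 + 36*(-14 + 5)) = 883*(1237 + 36*(-9)) = 883*(1237 - 324) = 883*913 = 806179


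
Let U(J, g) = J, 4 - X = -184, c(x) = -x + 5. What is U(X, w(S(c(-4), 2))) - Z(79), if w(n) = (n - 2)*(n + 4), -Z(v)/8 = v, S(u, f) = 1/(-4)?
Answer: 820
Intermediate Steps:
c(x) = 5 - x
S(u, f) = -¼
X = 188 (X = 4 - 1*(-184) = 4 + 184 = 188)
Z(v) = -8*v
w(n) = (-2 + n)*(4 + n)
U(X, w(S(c(-4), 2))) - Z(79) = 188 - (-8)*79 = 188 - 1*(-632) = 188 + 632 = 820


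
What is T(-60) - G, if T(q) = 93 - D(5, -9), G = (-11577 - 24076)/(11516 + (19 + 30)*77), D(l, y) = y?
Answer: 1595131/15289 ≈ 104.33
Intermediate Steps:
G = -35653/15289 (G = -35653/(11516 + 49*77) = -35653/(11516 + 3773) = -35653/15289 ≈ -2.3319)
T(q) = 102 (T(q) = 93 - 1*(-9) = 93 + 9 = 102)
T(-60) - G = 102 - 1*(-35653/15289) = 102 + 35653/15289 = 1595131/15289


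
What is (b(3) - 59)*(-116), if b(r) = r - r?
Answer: 6844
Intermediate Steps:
b(r) = 0
(b(3) - 59)*(-116) = (0 - 59)*(-116) = -59*(-116) = 6844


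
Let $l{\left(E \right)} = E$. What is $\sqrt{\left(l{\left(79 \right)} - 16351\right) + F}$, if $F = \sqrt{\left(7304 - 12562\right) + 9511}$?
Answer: $\sqrt{-16272 + \sqrt{4253}} \approx 127.31 i$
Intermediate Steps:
$F = \sqrt{4253}$ ($F = \sqrt{\left(7304 - 12562\right) + 9511} = \sqrt{-5258 + 9511} = \sqrt{4253} \approx 65.215$)
$\sqrt{\left(l{\left(79 \right)} - 16351\right) + F} = \sqrt{\left(79 - 16351\right) + \sqrt{4253}} = \sqrt{-16272 + \sqrt{4253}}$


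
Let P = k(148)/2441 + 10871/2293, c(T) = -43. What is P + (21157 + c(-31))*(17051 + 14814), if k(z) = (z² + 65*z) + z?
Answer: 3765791628220937/5597213 ≈ 6.7280e+8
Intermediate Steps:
k(z) = z² + 66*z
P = 99160007/5597213 (P = (148*(66 + 148))/2441 + 10871/2293 = (148*214)*(1/2441) + 10871*(1/2293) = 31672*(1/2441) + 10871/2293 = 31672/2441 + 10871/2293 = 99160007/5597213 ≈ 17.716)
P + (21157 + c(-31))*(17051 + 14814) = 99160007/5597213 + (21157 - 43)*(17051 + 14814) = 99160007/5597213 + 21114*31865 = 99160007/5597213 + 672797610 = 3765791628220937/5597213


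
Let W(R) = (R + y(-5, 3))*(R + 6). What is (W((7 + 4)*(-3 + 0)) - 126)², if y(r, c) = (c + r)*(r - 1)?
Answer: 194481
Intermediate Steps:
y(r, c) = (-1 + r)*(c + r) (y(r, c) = (c + r)*(-1 + r) = (-1 + r)*(c + r))
W(R) = (6 + R)*(12 + R) (W(R) = (R + ((-5)² - 1*3 - 1*(-5) + 3*(-5)))*(R + 6) = (R + (25 - 3 + 5 - 15))*(6 + R) = (R + 12)*(6 + R) = (12 + R)*(6 + R) = (6 + R)*(12 + R))
(W((7 + 4)*(-3 + 0)) - 126)² = ((72 + ((7 + 4)*(-3 + 0))² + 18*((7 + 4)*(-3 + 0))) - 126)² = ((72 + (11*(-3))² + 18*(11*(-3))) - 126)² = ((72 + (-33)² + 18*(-33)) - 126)² = ((72 + 1089 - 594) - 126)² = (567 - 126)² = 441² = 194481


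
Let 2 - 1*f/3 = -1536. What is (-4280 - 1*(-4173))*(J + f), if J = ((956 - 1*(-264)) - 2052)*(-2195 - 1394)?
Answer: -320000834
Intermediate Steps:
f = 4614 (f = 6 - 3*(-1536) = 6 + 4608 = 4614)
J = 2986048 (J = ((956 + 264) - 2052)*(-3589) = (1220 - 2052)*(-3589) = -832*(-3589) = 2986048)
(-4280 - 1*(-4173))*(J + f) = (-4280 - 1*(-4173))*(2986048 + 4614) = (-4280 + 4173)*2990662 = -107*2990662 = -320000834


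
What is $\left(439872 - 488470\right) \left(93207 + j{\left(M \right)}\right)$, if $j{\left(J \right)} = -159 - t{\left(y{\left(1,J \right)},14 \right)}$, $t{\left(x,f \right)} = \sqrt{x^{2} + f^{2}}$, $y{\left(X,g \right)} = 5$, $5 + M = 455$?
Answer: $-4521946704 + 48598 \sqrt{221} \approx -4.5212 \cdot 10^{9}$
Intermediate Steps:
$M = 450$ ($M = -5 + 455 = 450$)
$t{\left(x,f \right)} = \sqrt{f^{2} + x^{2}}$
$j{\left(J \right)} = -159 - \sqrt{221}$ ($j{\left(J \right)} = -159 - \sqrt{14^{2} + 5^{2}} = -159 - \sqrt{196 + 25} = -159 - \sqrt{221}$)
$\left(439872 - 488470\right) \left(93207 + j{\left(M \right)}\right) = \left(439872 - 488470\right) \left(93207 - \left(159 + \sqrt{221}\right)\right) = - 48598 \left(93048 - \sqrt{221}\right) = -4521946704 + 48598 \sqrt{221}$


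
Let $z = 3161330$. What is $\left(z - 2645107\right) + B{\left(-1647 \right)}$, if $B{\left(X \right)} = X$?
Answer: $514576$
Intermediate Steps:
$\left(z - 2645107\right) + B{\left(-1647 \right)} = \left(3161330 - 2645107\right) - 1647 = 516223 - 1647 = 514576$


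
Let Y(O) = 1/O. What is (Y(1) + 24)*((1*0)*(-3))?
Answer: 0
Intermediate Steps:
Y(O) = 1/O
(Y(1) + 24)*((1*0)*(-3)) = (1/1 + 24)*((1*0)*(-3)) = (1 + 24)*(0*(-3)) = 25*0 = 0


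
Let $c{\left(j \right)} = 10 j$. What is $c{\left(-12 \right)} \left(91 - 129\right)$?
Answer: $4560$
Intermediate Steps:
$c{\left(-12 \right)} \left(91 - 129\right) = 10 \left(-12\right) \left(91 - 129\right) = \left(-120\right) \left(-38\right) = 4560$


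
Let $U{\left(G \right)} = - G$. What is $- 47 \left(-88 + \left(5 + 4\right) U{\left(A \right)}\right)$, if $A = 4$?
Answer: $5828$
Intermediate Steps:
$- 47 \left(-88 + \left(5 + 4\right) U{\left(A \right)}\right) = - 47 \left(-88 + \left(5 + 4\right) \left(\left(-1\right) 4\right)\right) = - 47 \left(-88 + 9 \left(-4\right)\right) = - 47 \left(-88 - 36\right) = \left(-47\right) \left(-124\right) = 5828$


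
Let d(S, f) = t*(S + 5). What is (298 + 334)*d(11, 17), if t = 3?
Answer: 30336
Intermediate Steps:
d(S, f) = 15 + 3*S (d(S, f) = 3*(S + 5) = 3*(5 + S) = 15 + 3*S)
(298 + 334)*d(11, 17) = (298 + 334)*(15 + 3*11) = 632*(15 + 33) = 632*48 = 30336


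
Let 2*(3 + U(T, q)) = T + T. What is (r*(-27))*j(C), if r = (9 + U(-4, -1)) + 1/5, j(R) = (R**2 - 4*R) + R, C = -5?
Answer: -2376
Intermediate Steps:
j(R) = R**2 - 3*R
U(T, q) = -3 + T (U(T, q) = -3 + (T + T)/2 = -3 + (2*T)/2 = -3 + T)
r = 11/5 (r = (9 + (-3 - 4)) + 1/5 = (9 - 7) + 1/5 = 2 + 1/5 = 11/5 ≈ 2.2000)
(r*(-27))*j(C) = ((11/5)*(-27))*(-5*(-3 - 5)) = -(-297)*(-8) = -297/5*40 = -2376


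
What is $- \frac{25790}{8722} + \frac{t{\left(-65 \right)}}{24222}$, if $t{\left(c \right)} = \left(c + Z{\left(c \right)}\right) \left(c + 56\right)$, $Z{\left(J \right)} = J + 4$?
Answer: $- \frac{51232886}{17605357} \approx -2.9101$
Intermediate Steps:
$Z{\left(J \right)} = 4 + J$
$t{\left(c \right)} = \left(4 + 2 c\right) \left(56 + c\right)$ ($t{\left(c \right)} = \left(c + \left(4 + c\right)\right) \left(c + 56\right) = \left(4 + 2 c\right) \left(56 + c\right)$)
$- \frac{25790}{8722} + \frac{t{\left(-65 \right)}}{24222} = - \frac{25790}{8722} + \frac{224 + 2 \left(-65\right)^{2} + 116 \left(-65\right)}{24222} = \left(-25790\right) \frac{1}{8722} + \left(224 + 2 \cdot 4225 - 7540\right) \frac{1}{24222} = - \frac{12895}{4361} + \left(224 + 8450 - 7540\right) \frac{1}{24222} = - \frac{12895}{4361} + 1134 \cdot \frac{1}{24222} = - \frac{12895}{4361} + \frac{189}{4037} = - \frac{51232886}{17605357}$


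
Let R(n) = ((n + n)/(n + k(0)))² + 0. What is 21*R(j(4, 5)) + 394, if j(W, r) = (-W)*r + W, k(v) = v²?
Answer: 478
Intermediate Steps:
j(W, r) = W - W*r (j(W, r) = -W*r + W = W - W*r)
R(n) = 4 (R(n) = ((n + n)/(n + 0²))² + 0 = ((2*n)/(n + 0))² + 0 = ((2*n)/n)² + 0 = 2² + 0 = 4 + 0 = 4)
21*R(j(4, 5)) + 394 = 21*4 + 394 = 84 + 394 = 478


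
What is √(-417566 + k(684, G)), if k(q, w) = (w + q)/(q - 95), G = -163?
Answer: 3*I*√16095789713/589 ≈ 646.19*I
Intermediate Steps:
k(q, w) = (q + w)/(-95 + q)
√(-417566 + k(684, G)) = √(-417566 + (684 - 163)/(-95 + 684)) = √(-417566 + 521/589) = √(-245945853/589) = 3*I*√16095789713/589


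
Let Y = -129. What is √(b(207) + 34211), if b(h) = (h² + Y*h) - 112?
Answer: √50245 ≈ 224.15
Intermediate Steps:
b(h) = -112 + h² - 129*h (b(h) = (h² - 129*h) - 112 = -112 + h² - 129*h)
√(b(207) + 34211) = √((-112 + 207² - 129*207) + 34211) = √((-112 + 42849 - 26703) + 34211) = √(16034 + 34211) = √50245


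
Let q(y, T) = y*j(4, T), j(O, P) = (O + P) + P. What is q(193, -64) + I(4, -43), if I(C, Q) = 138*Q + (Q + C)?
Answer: -29905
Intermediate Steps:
j(O, P) = O + 2*P
q(y, T) = y*(4 + 2*T)
I(C, Q) = C + 139*Q (I(C, Q) = 138*Q + (C + Q) = C + 139*Q)
q(193, -64) + I(4, -43) = 2*193*(2 - 64) + (4 + 139*(-43)) = 2*193*(-62) + (4 - 5977) = -23932 - 5973 = -29905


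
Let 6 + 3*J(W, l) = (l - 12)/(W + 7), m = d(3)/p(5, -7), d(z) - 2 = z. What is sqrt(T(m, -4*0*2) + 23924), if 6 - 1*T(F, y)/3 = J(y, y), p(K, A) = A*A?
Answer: 52*sqrt(434)/7 ≈ 154.76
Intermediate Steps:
p(K, A) = A**2
d(z) = 2 + z
m = 5/49 (m = (2 + 3)/((-7)**2) = 5/49 ≈ 0.10204)
J(W, l) = -2 + (-12 + l)/(3*(7 + W)) (J(W, l) = -2 + ((l - 12)/(W + 7))/3 = -2 + ((-12 + l)/(7 + W))/3 = -2 + (-12 + l)/(3*(7 + W)))
T(F, y) = 18 - (-54 - 5*y)/(7 + y) (T(F, y) = 18 - (-54 + y - 6*y)/(7 + y) = 18 - (-54 - 5*y)/(7 + y))
sqrt(T(m, -4*0*2) + 23924) = sqrt((180 + 23*(-4*0*2))/(7 - 4*0*2) + 23924) = sqrt((180 + 23*(0*2))/(7 + 0*2) + 23924) = sqrt((180 + 23*0)/(7 + 0) + 23924) = sqrt((180 + 0)/7 + 23924) = sqrt((1/7)*180 + 23924) = sqrt(180/7 + 23924) = sqrt(167648/7) = 52*sqrt(434)/7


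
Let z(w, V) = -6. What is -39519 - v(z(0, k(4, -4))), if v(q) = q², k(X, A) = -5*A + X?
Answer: -39555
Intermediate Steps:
k(X, A) = X - 5*A
-39519 - v(z(0, k(4, -4))) = -39519 - 1*(-6)² = -39519 - 1*36 = -39519 - 36 = -39555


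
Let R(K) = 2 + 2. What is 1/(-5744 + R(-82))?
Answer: -1/5740 ≈ -0.00017422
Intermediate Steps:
R(K) = 4
1/(-5744 + R(-82)) = 1/(-5744 + 4) = 1/(-5740) = -1/5740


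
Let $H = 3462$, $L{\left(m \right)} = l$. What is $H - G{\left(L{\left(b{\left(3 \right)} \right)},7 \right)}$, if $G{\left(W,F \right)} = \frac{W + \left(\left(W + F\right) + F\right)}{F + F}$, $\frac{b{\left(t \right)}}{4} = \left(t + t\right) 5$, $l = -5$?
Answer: $\frac{24232}{7} \approx 3461.7$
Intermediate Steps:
$b{\left(t \right)} = 40 t$ ($b{\left(t \right)} = 4 \left(t + t\right) 5 = 4 \cdot 2 t 5 = 4 \cdot 10 t = 40 t$)
$L{\left(m \right)} = -5$
$G{\left(W,F \right)} = \frac{2 F + 2 W}{2 F}$ ($G{\left(W,F \right)} = \frac{W + \left(\left(F + W\right) + F\right)}{2 F} = \left(W + \left(W + 2 F\right)\right) \frac{1}{2 F} = \left(2 F + 2 W\right) \frac{1}{2 F} = \frac{2 F + 2 W}{2 F}$)
$H - G{\left(L{\left(b{\left(3 \right)} \right)},7 \right)} = 3462 - \frac{7 - 5}{7} = 3462 - \frac{1}{7} \cdot 2 = 3462 - \frac{2}{7} = \frac{24232}{7}$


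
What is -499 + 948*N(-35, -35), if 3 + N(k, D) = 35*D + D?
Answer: -1197823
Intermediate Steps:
N(k, D) = -3 + 36*D (N(k, D) = -3 + (35*D + D) = -3 + 36*D)
-499 + 948*N(-35, -35) = -499 + 948*(-3 + 36*(-35)) = -499 + 948*(-3 - 1260) = -499 + 948*(-1263) = -499 - 1197324 = -1197823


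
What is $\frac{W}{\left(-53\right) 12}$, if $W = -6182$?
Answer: $\frac{3091}{318} \approx 9.7201$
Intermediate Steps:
$\frac{W}{\left(-53\right) 12} = - \frac{6182}{\left(-53\right) 12} = - \frac{6182}{-636} = \left(-6182\right) \left(- \frac{1}{636}\right) = \frac{3091}{318}$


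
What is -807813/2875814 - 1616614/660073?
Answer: -5182296724145/1898247174422 ≈ -2.7300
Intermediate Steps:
-807813/2875814 - 1616614/660073 = -5182296724145/1898247174422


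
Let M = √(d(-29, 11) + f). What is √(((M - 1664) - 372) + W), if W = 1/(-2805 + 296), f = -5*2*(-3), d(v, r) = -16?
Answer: √(-12816787425 + 6295081*√14)/2509 ≈ 45.081*I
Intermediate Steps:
f = 30 (f = -10*(-3) = 30)
M = √14 (M = √(-16 + 30) = √14 ≈ 3.7417)
W = -1/2509 (W = 1/(-2509) = -1/2509 ≈ -0.00039857)
√(((M - 1664) - 372) + W) = √(((√14 - 1664) - 372) - 1/2509) = √(((-1664 + √14) - 372) - 1/2509) = √((-2036 + √14) - 1/2509) = √(-5108325/2509 + √14)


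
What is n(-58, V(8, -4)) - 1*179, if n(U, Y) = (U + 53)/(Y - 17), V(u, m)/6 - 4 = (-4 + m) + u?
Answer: -1258/7 ≈ -179.71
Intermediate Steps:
V(u, m) = 6*m + 6*u (V(u, m) = 24 + 6*((-4 + m) + u) = 24 + 6*(-4 + m + u) = 24 + (-24 + 6*m + 6*u) = 6*m + 6*u)
n(U, Y) = (53 + U)/(-17 + Y)
n(-58, V(8, -4)) - 1*179 = (53 - 58)/(-17 + (6*(-4) + 6*8)) - 1*179 = -5/(-17 + (-24 + 48)) - 179 = -5/(-17 + 24) - 179 = -5/7 - 179 = -1258/7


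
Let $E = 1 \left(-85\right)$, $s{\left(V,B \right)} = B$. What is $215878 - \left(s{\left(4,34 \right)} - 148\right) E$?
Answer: $206188$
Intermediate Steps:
$E = -85$
$215878 - \left(s{\left(4,34 \right)} - 148\right) E = 215878 - \left(34 - 148\right) \left(-85\right) = 215878 - \left(-114\right) \left(-85\right) = 215878 - 9690 = 206188$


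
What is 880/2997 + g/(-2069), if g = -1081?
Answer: 5060477/6200793 ≈ 0.81610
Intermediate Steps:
880/2997 + g/(-2069) = 880/2997 - 1081/(-2069) = 880*(1/2997) - 1081*(-1/2069) = 880/2997 + 1081/2069 = 5060477/6200793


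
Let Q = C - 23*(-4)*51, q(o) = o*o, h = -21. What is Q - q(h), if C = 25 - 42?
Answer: 4234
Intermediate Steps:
C = -17
q(o) = o²
Q = 4675 (Q = -17 - 23*(-4)*51 = -17 + 92*51 = -17 + 4692 = 4675)
Q - q(h) = 4675 - 1*(-21)² = 4675 - 1*441 = 4675 - 441 = 4234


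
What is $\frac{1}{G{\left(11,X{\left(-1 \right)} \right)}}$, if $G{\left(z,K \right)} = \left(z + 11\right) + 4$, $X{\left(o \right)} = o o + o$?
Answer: $\frac{1}{26} \approx 0.038462$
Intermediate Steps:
$X{\left(o \right)} = o + o^{2}$ ($X{\left(o \right)} = o^{2} + o = o + o^{2}$)
$G{\left(z,K \right)} = 15 + z$ ($G{\left(z,K \right)} = \left(11 + z\right) + 4 = 15 + z$)
$\frac{1}{G{\left(11,X{\left(-1 \right)} \right)}} = \frac{1}{15 + 11} = \frac{1}{26}$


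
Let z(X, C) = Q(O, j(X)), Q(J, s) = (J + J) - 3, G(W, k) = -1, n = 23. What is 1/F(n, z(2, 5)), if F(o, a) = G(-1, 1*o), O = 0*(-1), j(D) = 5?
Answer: -1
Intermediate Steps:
O = 0
Q(J, s) = -3 + 2*J (Q(J, s) = 2*J - 3 = -3 + 2*J)
z(X, C) = -3 (z(X, C) = -3 + 2*0 = -3 + 0 = -3)
F(o, a) = -1
1/F(n, z(2, 5)) = 1/(-1) = -1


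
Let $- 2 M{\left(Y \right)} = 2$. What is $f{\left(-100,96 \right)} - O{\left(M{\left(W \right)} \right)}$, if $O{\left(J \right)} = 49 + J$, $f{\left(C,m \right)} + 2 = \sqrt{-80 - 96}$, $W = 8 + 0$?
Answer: $-50 + 4 i \sqrt{11} \approx -50.0 + 13.266 i$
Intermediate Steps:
$W = 8$
$f{\left(C,m \right)} = -2 + 4 i \sqrt{11}$ ($f{\left(C,m \right)} = -2 + \sqrt{-80 - 96} = -2 + \sqrt{-176} = -2 + 4 i \sqrt{11}$)
$M{\left(Y \right)} = -1$ ($M{\left(Y \right)} = \left(- \frac{1}{2}\right) 2 = -1$)
$f{\left(-100,96 \right)} - O{\left(M{\left(W \right)} \right)} = \left(-2 + 4 i \sqrt{11}\right) - \left(49 - 1\right) = \left(-2 + 4 i \sqrt{11}\right) - 48 = -50 + 4 i \sqrt{11}$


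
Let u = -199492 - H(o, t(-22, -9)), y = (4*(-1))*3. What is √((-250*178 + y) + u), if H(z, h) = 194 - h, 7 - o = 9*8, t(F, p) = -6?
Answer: 2*I*√61051 ≈ 494.17*I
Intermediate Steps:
o = -65 (o = 7 - 9*8 = 7 - 1*72 = 7 - 72 = -65)
y = -12 (y = -4*3 = -12)
u = -199692 (u = -199492 - (194 - 1*(-6)) = -199492 - (194 + 6) = -199492 - 1*200 = -199492 - 200 = -199692)
√((-250*178 + y) + u) = √((-250*178 - 12) - 199692) = √((-44500 - 12) - 199692) = √(-44512 - 199692) = √(-244204) = 2*I*√61051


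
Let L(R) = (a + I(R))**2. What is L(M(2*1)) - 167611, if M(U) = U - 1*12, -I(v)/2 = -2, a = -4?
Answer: -167611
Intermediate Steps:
I(v) = 4 (I(v) = -2*(-2) = 4)
M(U) = -12 + U (M(U) = U - 12 = -12 + U)
L(R) = 0 (L(R) = (-4 + 4)**2 = 0**2 = 0)
L(M(2*1)) - 167611 = 0 - 167611 = -167611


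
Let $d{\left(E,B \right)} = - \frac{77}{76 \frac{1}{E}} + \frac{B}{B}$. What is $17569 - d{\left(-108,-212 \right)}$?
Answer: $\frac{331713}{19} \approx 17459.0$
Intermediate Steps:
$d{\left(E,B \right)} = 1 - \frac{77 E}{76}$ ($d{\left(E,B \right)} = - 77 \frac{E}{76} + 1 = - \frac{77 E}{76} + 1 = 1 - \frac{77 E}{76}$)
$17569 - d{\left(-108,-212 \right)} = 17569 - \left(1 - - \frac{2079}{19}\right) = 17569 - \left(1 + \frac{2079}{19}\right) = 17569 - \frac{2098}{19} = \frac{331713}{19}$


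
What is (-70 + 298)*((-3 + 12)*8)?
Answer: 16416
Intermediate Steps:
(-70 + 298)*((-3 + 12)*8) = 228*(9*8) = 228*72 = 16416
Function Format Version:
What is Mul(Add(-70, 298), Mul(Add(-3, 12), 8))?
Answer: 16416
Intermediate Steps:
Mul(Add(-70, 298), Mul(Add(-3, 12), 8)) = Mul(228, Mul(9, 8)) = Mul(228, 72) = 16416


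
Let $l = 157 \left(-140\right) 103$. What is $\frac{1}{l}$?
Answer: $- \frac{1}{2263940} \approx -4.4171 \cdot 10^{-7}$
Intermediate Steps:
$l = -2263940$ ($l = \left(-21980\right) 103 = -2263940$)
$\frac{1}{l} = \frac{1}{-2263940} = - \frac{1}{2263940}$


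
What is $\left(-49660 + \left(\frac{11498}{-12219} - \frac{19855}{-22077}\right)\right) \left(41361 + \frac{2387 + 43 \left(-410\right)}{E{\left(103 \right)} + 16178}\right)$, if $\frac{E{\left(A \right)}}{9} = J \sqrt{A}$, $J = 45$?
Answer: $- \frac{1370244946222808621740805}{667130314228233} - \frac{278452951340519295 \sqrt{103}}{222376771409411} \approx -2.054 \cdot 10^{9}$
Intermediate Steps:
$E{\left(A \right)} = 405 \sqrt{A}$ ($E{\left(A \right)} = 9 \cdot 45 \sqrt{A} = 405 \sqrt{A}$)
$\left(-49660 + \left(\frac{11498}{-12219} - \frac{19855}{-22077}\right)\right) \left(41361 + \frac{2387 + 43 \left(-410\right)}{E{\left(103 \right)} + 16178}\right) = \left(-49660 + \left(\frac{11498}{-12219} - \frac{19855}{-22077}\right)\right) \left(41361 + \frac{2387 + 43 \left(-410\right)}{405 \sqrt{103} + 16178}\right) = \left(-49660 + \left(11498 \left(- \frac{1}{12219}\right) - - \frac{1805}{2007}\right)\right) \left(41361 + \frac{2387 - 17630}{16178 + 405 \sqrt{103}}\right) = \left(-49660 + \left(- \frac{11498}{12219} + \frac{1805}{2007}\right)\right) \left(41361 - \frac{15243}{16178 + 405 \sqrt{103}}\right) = \left(-49660 - \frac{340397}{8174511}\right) \left(41361 - \frac{15243}{16178 + 405 \sqrt{103}}\right) = - \frac{405946556657 \left(41361 - \frac{15243}{16178 + 405 \sqrt{103}}\right)}{8174511} = - \frac{5596785176630059}{2724837} + \frac{2062614454374217}{2724837 \left(16178 + 405 \sqrt{103}\right)}$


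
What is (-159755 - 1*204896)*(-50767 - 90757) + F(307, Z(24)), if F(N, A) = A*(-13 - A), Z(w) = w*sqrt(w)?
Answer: 51606854300 - 624*sqrt(6) ≈ 5.1607e+10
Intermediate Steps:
Z(w) = w**(3/2)
(-159755 - 1*204896)*(-50767 - 90757) + F(307, Z(24)) = (-159755 - 1*204896)*(-50767 - 90757) - 24**(3/2)*(13 + 24**(3/2)) = (-159755 - 204896)*(-141524) - 48*sqrt(6)*(13 + 48*sqrt(6)) = -364651*(-141524) - 48*sqrt(6)*(13 + 48*sqrt(6)) = 51606868124 - 48*sqrt(6)*(13 + 48*sqrt(6))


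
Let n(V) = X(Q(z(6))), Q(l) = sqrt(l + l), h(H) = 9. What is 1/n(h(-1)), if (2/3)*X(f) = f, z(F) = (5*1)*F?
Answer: sqrt(15)/45 ≈ 0.086066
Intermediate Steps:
z(F) = 5*F
Q(l) = sqrt(2)*sqrt(l) (Q(l) = sqrt(2*l) = sqrt(2)*sqrt(l))
X(f) = 3*f/2
n(V) = 3*sqrt(15) (n(V) = 3*(sqrt(2)*sqrt(5*6))/2 = 3*(sqrt(2)*sqrt(30))/2 = 3*(2*sqrt(15))/2 = 3*sqrt(15))
1/n(h(-1)) = 1/(3*sqrt(15)) = sqrt(15)/45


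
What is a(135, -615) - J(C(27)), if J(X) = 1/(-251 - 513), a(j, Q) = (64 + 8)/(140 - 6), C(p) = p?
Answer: 27571/51188 ≈ 0.53862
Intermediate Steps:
a(j, Q) = 36/67 (a(j, Q) = 72/134 = 72*(1/134) = 36/67)
J(X) = -1/764 (J(X) = 1/(-764) = -1/764)
a(135, -615) - J(C(27)) = 36/67 - 1*(-1/764) = 36/67 + 1/764 = 27571/51188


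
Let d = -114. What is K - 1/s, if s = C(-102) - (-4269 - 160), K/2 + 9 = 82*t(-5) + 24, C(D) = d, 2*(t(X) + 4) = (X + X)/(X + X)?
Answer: -2347361/4315 ≈ -544.00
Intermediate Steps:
t(X) = -7/2 (t(X) = -4 + ((X + X)/(X + X))/2 = -4 + ((2*X)/((2*X)))/2 = -4 + ((2*X)*(1/(2*X)))/2 = -4 + (½)*1 = -4 + ½ = -7/2)
C(D) = -114
K = -544 (K = -18 + 2*(82*(-7/2) + 24) = -18 + 2*(-287 + 24) = -18 + 2*(-263) = -18 - 526 = -544)
s = 4315 (s = -114 - (-4269 - 160) = -114 - 1*(-4429) = -114 + 4429 = 4315)
K - 1/s = -544 - 1/4315 = -2347361/4315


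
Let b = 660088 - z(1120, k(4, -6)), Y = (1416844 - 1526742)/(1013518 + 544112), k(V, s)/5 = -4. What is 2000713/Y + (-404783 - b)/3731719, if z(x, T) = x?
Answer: -5814709729678672004/205054227331 ≈ -2.8357e+7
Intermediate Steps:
k(V, s) = -20 (k(V, s) = 5*(-4) = -20)
Y = -54949/778815 (Y = -109898/1557630 = -109898*1/1557630 = -54949/778815 ≈ -0.070555)
b = 658968 (b = 660088 - 1*1120 = 660088 - 1120 = 658968)
2000713/Y + (-404783 - b)/3731719 = 2000713/(-54949/778815) + (-404783 - 1*658968)/3731719 = 2000713*(-778815/54949) + (-404783 - 658968)*(1/3731719) = -1558185295095/54949 - 1063751*1/3731719 = -1558185295095/54949 - 1063751/3731719 = -5814709729678672004/205054227331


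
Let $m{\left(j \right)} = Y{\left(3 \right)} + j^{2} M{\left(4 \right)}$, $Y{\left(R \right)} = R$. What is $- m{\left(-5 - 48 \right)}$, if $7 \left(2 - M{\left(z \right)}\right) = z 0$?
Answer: $-5621$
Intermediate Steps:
$M{\left(z \right)} = 2$ ($M{\left(z \right)} = 2 - \frac{z 0}{7} = 2 - 0 = 2 + 0 = 2$)
$m{\left(j \right)} = 3 + 2 j^{2}$ ($m{\left(j \right)} = 3 + j^{2} \cdot 2 = 3 + 2 j^{2}$)
$- m{\left(-5 - 48 \right)} = - (3 + 2 \left(-5 - 48\right)^{2}) = - (3 + 2 \left(-53\right)^{2}) = - (3 + 2 \cdot 2809) = - (3 + 5618) = \left(-1\right) 5621 = -5621$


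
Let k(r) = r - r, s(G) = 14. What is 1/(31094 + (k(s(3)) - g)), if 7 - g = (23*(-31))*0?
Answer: 1/31087 ≈ 3.2168e-5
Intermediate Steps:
k(r) = 0
g = 7 (g = 7 - 23*(-31)*0 = 7 - (-713)*0 = 7 - 1*0 = 7 + 0 = 7)
1/(31094 + (k(s(3)) - g)) = 1/(31094 + (0 - 1*7)) = 1/(31094 + (0 - 7)) = 1/(31094 - 7) = 1/31087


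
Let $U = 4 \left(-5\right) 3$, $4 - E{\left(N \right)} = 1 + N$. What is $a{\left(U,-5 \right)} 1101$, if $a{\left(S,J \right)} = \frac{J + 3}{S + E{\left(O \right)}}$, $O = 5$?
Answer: $\frac{1101}{31} \approx 35.516$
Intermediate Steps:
$E{\left(N \right)} = 3 - N$ ($E{\left(N \right)} = 4 - \left(1 + N\right) = 3 - N$)
$U = -60$ ($U = \left(-20\right) 3 = -60$)
$a{\left(S,J \right)} = \frac{3 + J}{-2 + S}$ ($a{\left(S,J \right)} = \frac{J + 3}{S + \left(3 - 5\right)} = \frac{3 + J}{S + \left(3 - 5\right)} = \frac{3 + J}{S - 2} = \frac{3 + J}{-2 + S}$)
$a{\left(U,-5 \right)} 1101 = \frac{3 - 5}{-2 - 60} \cdot 1101 = \frac{1}{-62} \left(-2\right) 1101 = \left(- \frac{1}{62}\right) \left(-2\right) 1101 = \frac{1}{31} \cdot 1101 = \frac{1101}{31}$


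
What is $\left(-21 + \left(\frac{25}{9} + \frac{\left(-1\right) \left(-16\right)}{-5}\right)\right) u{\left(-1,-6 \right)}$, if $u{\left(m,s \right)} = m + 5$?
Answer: $- \frac{3856}{45} \approx -85.689$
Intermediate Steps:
$u{\left(m,s \right)} = 5 + m$
$\left(-21 + \left(\frac{25}{9} + \frac{\left(-1\right) \left(-16\right)}{-5}\right)\right) u{\left(-1,-6 \right)} = \left(-21 + \left(\frac{25}{9} + \frac{\left(-1\right) \left(-16\right)}{-5}\right)\right) \left(5 - 1\right) = \left(-21 + \left(25 \cdot \frac{1}{9} + 16 \left(- \frac{1}{5}\right)\right)\right) 4 = \left(-21 + \left(\frac{25}{9} - \frac{16}{5}\right)\right) 4 = \left(-21 - \frac{19}{45}\right) 4 = \left(- \frac{964}{45}\right) 4 = - \frac{3856}{45}$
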